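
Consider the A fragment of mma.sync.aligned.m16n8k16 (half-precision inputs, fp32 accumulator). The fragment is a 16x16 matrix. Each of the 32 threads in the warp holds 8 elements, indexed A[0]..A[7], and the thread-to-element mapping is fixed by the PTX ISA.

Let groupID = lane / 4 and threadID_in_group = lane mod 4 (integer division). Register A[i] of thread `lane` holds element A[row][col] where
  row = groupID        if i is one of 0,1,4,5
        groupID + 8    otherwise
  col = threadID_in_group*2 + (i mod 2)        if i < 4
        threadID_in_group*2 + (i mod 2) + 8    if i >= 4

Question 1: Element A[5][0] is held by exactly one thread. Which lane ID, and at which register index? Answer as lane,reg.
r:5=>grp=5,rB=0  c:0=>cB=0,tig=0,lo=0
L=5*4+0=20  i=0*4+0*2+0=0

20,0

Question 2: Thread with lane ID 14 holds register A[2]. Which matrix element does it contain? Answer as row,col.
11,4

14: gr=3,th=2
[2] (3+8,2*2+0+0) = (11,4)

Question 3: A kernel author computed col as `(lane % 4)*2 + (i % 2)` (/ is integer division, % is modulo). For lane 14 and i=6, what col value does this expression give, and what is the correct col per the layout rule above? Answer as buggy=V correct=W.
`(lane % 4)*2 + (i % 2)`[14,6]→4
lane 14: G=3 (14/4), T=2 (14%4)
i=6: r=3+8=11, c=2*2+0+8=12
col: 4 vs 12

buggy=4 correct=12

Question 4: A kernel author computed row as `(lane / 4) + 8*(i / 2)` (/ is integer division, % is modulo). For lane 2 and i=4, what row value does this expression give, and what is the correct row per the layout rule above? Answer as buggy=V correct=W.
buggy=16 correct=0

`(lane / 4) + 8*(i / 2)`[2,4]→16
lane 2: G=0 (2/4), T=2 (2%4)
i=4: r=0+0=0, c=2*2+0+8=12
row: 16 vs 0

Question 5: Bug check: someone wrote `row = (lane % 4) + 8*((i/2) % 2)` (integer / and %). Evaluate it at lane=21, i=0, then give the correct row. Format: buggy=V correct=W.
`(lane % 4) + 8*((i/2) % 2)`[21,0]→1
lane 21: G=5 (21/4), T=1 (21%4)
i=0: r=5+0=5, c=1*2+0+0=2
row: 1 vs 5

buggy=1 correct=5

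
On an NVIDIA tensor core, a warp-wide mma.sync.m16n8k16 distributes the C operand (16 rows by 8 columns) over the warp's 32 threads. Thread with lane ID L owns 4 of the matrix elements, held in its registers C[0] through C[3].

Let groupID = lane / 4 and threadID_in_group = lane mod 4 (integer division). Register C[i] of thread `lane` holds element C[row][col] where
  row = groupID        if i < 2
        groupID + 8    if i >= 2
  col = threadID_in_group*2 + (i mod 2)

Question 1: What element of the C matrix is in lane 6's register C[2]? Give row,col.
L=6⇒gr=6>>2=1, th=6&3=2
[2]⇒row 1+8=9  col 2·2+0=4

9,4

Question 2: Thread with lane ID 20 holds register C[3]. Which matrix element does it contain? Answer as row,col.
13,1

lane 20: grp=5 (20/4), tig=0 (20%4)
i=3: r=5+8=13, c=0*2+1=1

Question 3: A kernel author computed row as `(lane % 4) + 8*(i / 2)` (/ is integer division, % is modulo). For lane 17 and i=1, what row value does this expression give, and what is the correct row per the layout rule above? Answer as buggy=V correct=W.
`(lane % 4) + 8*(i / 2)`[17,1]⇒1
lane 17: gr=4 (17/4), th=1 (17%4)
i=1: r=4+0=4, c=1*2+1=3
row: 1 vs 4

buggy=1 correct=4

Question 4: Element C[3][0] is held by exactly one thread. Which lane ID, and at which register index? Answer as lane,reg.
12,0

r=3⇒gr=3,Rb=0  c=0⇒th=0,odd=0
L=3*4+0=12  i=0*2+0=0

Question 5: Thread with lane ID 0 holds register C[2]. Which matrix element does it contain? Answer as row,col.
L=0->g=0>>2=0, t=0&3=0
[2]->row 0+8=8  col 0·2+0=0

8,0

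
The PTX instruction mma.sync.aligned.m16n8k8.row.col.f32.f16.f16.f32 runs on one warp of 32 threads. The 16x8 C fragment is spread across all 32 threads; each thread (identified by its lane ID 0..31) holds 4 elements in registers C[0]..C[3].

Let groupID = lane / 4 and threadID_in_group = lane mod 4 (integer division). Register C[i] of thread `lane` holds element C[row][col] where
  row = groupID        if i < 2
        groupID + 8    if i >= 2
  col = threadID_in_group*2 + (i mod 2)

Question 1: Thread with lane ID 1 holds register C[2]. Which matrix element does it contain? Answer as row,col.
1: g=0,t=1
[2] (0+8,1*2+0) = (8,2)

8,2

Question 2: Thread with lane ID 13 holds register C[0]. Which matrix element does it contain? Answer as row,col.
lane 13: G=3 (13/4), T=1 (13%4)
i=0: r=3+0=3, c=1*2+0=2

3,2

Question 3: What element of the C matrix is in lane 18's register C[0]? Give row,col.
18: grp=4,tig=2
[0] (4+0,2*2+0) = (4,4)

4,4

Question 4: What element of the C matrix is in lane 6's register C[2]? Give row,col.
6: gr=1,th=2
[2] (1+8,2*2+0) = (9,4)

9,4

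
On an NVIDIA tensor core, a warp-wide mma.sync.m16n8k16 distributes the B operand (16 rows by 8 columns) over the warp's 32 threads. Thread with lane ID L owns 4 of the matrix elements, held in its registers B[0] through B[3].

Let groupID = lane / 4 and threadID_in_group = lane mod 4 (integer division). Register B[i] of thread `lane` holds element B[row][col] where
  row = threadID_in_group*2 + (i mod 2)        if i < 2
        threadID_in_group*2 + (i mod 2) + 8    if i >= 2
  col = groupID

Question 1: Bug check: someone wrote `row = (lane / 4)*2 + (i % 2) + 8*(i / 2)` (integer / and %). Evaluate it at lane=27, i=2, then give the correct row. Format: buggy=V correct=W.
`(lane / 4)*2 + (i % 2) + 8*(i / 2)`[27,2]->20
27: g=6,t=3
[2] (3*2+0+8,6) = (14,6)
row: 20 vs 14

buggy=20 correct=14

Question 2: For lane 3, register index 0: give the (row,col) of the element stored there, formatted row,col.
6,0

lane 3: gid=0 (3/4), tid=3 (3%4)
i=0: r=3*2+0+0=6, c=gid=0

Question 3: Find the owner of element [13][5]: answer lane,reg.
c=5→G=5  r=13→rhi=1,T=2,p=1
L=5*4+2=22  i=1*2+1=3

22,3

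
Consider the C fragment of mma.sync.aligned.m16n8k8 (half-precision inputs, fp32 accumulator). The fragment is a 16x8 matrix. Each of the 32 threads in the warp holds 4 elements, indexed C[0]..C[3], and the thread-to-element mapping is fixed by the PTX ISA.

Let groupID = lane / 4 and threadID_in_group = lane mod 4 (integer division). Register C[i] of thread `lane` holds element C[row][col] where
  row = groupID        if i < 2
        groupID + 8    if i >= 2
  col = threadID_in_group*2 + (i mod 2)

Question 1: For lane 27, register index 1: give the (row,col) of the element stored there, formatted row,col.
6,7

27: g=6,t=3
[1] (6+0,3*2+1) = (6,7)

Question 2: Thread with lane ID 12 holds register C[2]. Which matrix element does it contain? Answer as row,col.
12: G=3,T=0
[2] (3+8,0*2+0) = (11,0)

11,0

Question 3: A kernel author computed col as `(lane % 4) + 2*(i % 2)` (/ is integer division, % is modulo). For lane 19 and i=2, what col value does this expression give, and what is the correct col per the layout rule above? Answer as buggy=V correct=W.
buggy=3 correct=6

`(lane % 4) + 2*(i % 2)`[19,2]=>3
lane 19=>19/4=4, 19 mod 4=3
i=2  r:4+8=>12  c:2·3+0=>6
col: 3 vs 6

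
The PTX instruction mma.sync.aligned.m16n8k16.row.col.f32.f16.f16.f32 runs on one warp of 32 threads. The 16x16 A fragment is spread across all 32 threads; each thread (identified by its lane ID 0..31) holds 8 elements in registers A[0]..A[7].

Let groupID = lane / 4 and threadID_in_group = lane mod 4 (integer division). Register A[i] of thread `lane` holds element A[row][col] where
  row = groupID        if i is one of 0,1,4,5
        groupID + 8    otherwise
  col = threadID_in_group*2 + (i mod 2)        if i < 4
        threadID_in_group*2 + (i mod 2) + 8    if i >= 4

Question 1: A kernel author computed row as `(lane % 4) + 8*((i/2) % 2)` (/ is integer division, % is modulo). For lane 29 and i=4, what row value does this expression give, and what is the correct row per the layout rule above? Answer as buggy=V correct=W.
`(lane % 4) + 8*((i/2) % 2)`[29,4]=>1
L=29=>grp=29>>2=7, tig=29&3=1
[4]=>row 7+0=7  col 1·2+0+8=10
row: 1 vs 7

buggy=1 correct=7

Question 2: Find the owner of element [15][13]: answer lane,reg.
30,7

r=15->g=7,rb=1  c=13->cb=1,t=2,b0=1
L=7*4+2=30  i=1*4+1*2+1=7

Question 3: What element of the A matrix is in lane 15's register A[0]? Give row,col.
3,6

lane 15: g=3 (15/4), t=3 (15%4)
i=0: r=3+0=3, c=3*2+0+0=6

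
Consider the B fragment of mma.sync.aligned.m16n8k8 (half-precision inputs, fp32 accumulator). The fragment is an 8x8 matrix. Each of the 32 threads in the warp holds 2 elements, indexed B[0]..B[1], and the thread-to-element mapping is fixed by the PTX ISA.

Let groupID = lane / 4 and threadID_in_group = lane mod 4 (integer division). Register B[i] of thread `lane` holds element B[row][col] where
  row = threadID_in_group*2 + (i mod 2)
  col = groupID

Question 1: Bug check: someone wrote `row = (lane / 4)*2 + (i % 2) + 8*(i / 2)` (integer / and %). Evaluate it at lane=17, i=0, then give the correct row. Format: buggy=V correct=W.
buggy=8 correct=2

`(lane / 4)*2 + (i % 2) + 8*(i / 2)`[17,0]->8
L=17->g=17>>2=4, t=17&3=1
[0]->row 1·2+0=2  col g=4
row: 8 vs 2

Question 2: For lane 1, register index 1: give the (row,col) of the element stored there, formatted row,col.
3,0

1: g=0,t=1
[1] (1*2+1,0) = (3,0)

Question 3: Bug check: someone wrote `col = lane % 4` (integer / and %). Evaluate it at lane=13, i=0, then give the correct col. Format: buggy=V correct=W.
`lane % 4`[13,0]=>1
L=13=>grp=13>>2=3, tig=13&3=1
[0]=>row 1·2+0=2  col grp=3
col: 1 vs 3

buggy=1 correct=3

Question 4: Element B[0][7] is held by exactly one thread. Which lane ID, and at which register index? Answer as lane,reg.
28,0

c: 7->gid=7  r: 0->tid=0,i&1=0
L=7*4+0=28  i=0=0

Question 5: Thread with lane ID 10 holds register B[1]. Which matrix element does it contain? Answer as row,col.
10: g=2,t=2
[1] (2*2+1,2) = (5,2)

5,2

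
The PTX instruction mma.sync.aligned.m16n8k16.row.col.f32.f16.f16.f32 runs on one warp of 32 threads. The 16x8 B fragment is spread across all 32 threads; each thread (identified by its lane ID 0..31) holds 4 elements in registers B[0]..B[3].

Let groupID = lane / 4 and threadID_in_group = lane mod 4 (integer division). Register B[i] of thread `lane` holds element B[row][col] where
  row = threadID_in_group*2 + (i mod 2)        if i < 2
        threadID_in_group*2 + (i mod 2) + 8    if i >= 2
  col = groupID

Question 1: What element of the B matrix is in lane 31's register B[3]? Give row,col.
15,7

lane 31=>31/4=7, 31 mod 4=3
i=3  r:2·3+1+8=>15  c:7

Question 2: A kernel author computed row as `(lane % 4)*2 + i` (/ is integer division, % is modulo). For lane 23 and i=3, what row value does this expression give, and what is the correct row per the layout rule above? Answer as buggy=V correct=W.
buggy=9 correct=15

`(lane % 4)*2 + i`[23,3]⇒9
lane 23: gr=5 (23/4), th=3 (23%4)
i=3: r=3*2+1+8=15, c=gr=5
row: 9 vs 15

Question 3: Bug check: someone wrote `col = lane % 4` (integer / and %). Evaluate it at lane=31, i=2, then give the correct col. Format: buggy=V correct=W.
`lane % 4`[31,2]->3
lane 31->31/4=7, 31 mod 4=3
i=2  r:2·3+0+8->14  c:7
col: 3 vs 7

buggy=3 correct=7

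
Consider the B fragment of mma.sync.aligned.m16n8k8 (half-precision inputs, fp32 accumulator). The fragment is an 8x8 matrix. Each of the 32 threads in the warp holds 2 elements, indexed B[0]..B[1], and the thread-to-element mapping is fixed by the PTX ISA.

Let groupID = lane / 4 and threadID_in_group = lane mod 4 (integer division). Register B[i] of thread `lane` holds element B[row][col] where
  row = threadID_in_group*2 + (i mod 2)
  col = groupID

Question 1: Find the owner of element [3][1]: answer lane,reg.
c=1⇒gr=1  r=3⇒th=1,odd=1
L=1*4+1=5  i=1=1

5,1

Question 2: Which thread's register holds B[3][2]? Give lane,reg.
9,1

c: 2->gid=2  r: 3->tid=1,i&1=1
L=2*4+1=9  i=1=1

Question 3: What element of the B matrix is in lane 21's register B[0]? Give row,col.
L=21->gid=21>>2=5, tid=21&3=1
[0]->row 1·2+0=2  col gid=5

2,5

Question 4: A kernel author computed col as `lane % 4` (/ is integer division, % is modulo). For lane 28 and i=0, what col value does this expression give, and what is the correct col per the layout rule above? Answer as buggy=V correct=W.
`lane % 4`[28,0]->0
L=28->g=28>>2=7, t=28&3=0
[0]->row 0·2+0=0  col g=7
col: 0 vs 7

buggy=0 correct=7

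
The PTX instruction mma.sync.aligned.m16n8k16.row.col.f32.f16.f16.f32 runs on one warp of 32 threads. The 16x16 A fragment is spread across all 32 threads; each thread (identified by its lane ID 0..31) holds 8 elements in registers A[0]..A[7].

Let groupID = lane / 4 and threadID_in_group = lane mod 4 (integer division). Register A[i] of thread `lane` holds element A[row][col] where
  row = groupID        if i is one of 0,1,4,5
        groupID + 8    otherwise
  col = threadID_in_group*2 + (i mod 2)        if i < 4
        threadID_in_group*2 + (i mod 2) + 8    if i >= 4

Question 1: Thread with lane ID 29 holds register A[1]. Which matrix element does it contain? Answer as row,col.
7,3

lane 29: gid=7 (29/4), tid=1 (29%4)
i=1: r=7+0=7, c=1*2+1+0=3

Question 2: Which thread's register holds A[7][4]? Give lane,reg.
30,0

r=7→G=7,rhi=0  c=4→chi=0,T=2,p=0
L=7*4+2=30  i=0*4+0*2+0=0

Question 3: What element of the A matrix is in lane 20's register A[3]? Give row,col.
13,1

20: g=5,t=0
[3] (5+8,0*2+1+0) = (13,1)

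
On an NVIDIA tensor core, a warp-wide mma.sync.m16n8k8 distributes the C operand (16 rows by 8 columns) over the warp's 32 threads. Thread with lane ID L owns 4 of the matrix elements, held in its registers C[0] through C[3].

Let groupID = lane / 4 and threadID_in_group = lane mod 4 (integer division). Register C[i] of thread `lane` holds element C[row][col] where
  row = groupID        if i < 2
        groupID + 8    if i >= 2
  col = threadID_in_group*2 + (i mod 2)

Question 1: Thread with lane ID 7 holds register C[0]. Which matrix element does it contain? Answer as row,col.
lane 7->7/4=1, 7 mod 4=3
i=0  r:1+0->1  c:2·3+0->6

1,6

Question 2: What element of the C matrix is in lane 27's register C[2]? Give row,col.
14,6

lane 27: gid=6 (27/4), tid=3 (27%4)
i=2: r=6+8=14, c=3*2+0=6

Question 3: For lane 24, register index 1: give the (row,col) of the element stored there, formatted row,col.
6,1

24: g=6,t=0
[1] (6+0,0*2+1) = (6,1)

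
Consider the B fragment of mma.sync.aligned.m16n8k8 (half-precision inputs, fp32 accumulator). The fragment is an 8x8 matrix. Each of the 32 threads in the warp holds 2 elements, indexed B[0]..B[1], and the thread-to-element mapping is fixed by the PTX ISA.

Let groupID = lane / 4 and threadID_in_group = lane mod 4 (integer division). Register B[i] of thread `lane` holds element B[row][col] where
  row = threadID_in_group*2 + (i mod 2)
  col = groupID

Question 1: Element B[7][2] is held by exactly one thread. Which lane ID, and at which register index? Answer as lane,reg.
c:2=>grp=2  r:7=>tig=3,lo=1
L=2*4+3=11  i=1=1

11,1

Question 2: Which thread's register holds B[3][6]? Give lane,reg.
c:6=>grp=6  r:3=>tig=1,lo=1
L=6*4+1=25  i=1=1

25,1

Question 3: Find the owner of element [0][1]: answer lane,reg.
c=1→G=1  r=0→T=0,p=0
L=1*4+0=4  i=0=0

4,0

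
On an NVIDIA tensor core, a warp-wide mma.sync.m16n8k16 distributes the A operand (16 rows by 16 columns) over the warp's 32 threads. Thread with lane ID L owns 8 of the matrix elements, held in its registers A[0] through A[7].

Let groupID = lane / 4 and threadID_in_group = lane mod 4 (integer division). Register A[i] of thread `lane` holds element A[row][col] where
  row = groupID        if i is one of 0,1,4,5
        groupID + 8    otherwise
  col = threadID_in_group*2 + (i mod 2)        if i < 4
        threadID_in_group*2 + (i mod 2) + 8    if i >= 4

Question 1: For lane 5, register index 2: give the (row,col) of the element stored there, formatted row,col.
9,2

lane 5→5/4=1, 5 mod 4=1
i=2  r:1+8→9  c:2·1+0+0→2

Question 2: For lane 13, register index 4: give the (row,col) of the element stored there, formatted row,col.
3,10

lane 13->13/4=3, 13 mod 4=1
i=4  r:3+0->3  c:2·1+0+8->10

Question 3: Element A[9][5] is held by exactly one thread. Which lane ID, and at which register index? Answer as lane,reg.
r=9→G=1,rhi=1  c=5→chi=0,T=2,p=1
L=1*4+2=6  i=0*4+1*2+1=3

6,3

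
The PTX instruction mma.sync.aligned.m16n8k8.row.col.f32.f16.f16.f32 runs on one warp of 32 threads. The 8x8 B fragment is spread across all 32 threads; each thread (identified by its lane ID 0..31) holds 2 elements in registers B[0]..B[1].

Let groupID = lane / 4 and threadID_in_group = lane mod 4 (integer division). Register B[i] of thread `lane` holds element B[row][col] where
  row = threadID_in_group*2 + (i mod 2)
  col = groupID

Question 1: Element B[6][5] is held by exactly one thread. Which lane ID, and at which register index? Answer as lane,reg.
23,0

c=5→G=5  r=6→T=3,p=0
L=5*4+3=23  i=0=0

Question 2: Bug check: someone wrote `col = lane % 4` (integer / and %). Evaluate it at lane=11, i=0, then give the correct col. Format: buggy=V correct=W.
`lane % 4`[11,0]⇒3
L=11⇒gr=11>>2=2, th=11&3=3
[0]⇒row 3·2+0=6  col gr=2
col: 3 vs 2

buggy=3 correct=2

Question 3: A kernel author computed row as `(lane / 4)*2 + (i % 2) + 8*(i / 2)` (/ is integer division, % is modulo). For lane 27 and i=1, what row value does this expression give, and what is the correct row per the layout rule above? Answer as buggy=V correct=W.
`(lane / 4)*2 + (i % 2) + 8*(i / 2)`[27,1]->13
lane 27->27/4=6, 27 mod 4=3
i=1  r:2·3+1->7  c:6
row: 13 vs 7

buggy=13 correct=7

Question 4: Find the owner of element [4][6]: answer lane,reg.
26,0

c: 6->gid=6  r: 4->tid=2,i&1=0
L=6*4+2=26  i=0=0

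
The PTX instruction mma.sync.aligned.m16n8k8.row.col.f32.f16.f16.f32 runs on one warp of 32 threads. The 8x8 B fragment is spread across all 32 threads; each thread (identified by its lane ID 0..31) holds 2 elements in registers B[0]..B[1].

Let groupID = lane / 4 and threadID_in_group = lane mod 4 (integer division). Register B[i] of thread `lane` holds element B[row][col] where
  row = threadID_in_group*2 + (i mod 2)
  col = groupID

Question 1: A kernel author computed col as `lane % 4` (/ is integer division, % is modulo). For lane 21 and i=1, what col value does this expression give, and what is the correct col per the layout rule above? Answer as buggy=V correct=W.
buggy=1 correct=5

`lane % 4`[21,1]->1
lane 21->21/4=5, 21 mod 4=1
i=1  r:2·1+1->3  c:5
col: 1 vs 5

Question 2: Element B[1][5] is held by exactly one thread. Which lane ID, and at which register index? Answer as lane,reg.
20,1

c:5=>grp=5  r:1=>tig=0,lo=1
L=5*4+0=20  i=1=1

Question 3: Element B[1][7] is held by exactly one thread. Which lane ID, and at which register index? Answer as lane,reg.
c=7->g=7  r=1->t=0,b0=1
L=7*4+0=28  i=1=1

28,1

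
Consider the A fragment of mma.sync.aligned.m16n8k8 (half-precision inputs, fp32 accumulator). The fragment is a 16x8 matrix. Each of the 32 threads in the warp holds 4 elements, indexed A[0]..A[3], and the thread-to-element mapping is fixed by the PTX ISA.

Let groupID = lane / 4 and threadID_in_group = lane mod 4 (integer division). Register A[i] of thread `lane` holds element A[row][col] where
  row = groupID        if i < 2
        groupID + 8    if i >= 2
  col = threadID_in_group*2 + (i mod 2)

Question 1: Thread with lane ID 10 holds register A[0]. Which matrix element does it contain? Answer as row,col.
2,4

10: gid=2,tid=2
[0] (2+0,2*2+0) = (2,4)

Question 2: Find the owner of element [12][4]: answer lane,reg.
r=12->g=4,rb=1  c=4->t=2,b0=0
L=4*4+2=18  i=1*2+0=2

18,2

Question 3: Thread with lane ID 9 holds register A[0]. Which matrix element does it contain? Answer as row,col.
L=9->gid=9>>2=2, tid=9&3=1
[0]->row 2+0=2  col 1·2+0=2

2,2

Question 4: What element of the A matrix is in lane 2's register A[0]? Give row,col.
0,4

lane 2=>2/4=0, 2 mod 4=2
i=0  r:0+0=>0  c:2·2+0=>4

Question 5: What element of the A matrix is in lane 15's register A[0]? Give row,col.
15: gid=3,tid=3
[0] (3+0,3*2+0) = (3,6)

3,6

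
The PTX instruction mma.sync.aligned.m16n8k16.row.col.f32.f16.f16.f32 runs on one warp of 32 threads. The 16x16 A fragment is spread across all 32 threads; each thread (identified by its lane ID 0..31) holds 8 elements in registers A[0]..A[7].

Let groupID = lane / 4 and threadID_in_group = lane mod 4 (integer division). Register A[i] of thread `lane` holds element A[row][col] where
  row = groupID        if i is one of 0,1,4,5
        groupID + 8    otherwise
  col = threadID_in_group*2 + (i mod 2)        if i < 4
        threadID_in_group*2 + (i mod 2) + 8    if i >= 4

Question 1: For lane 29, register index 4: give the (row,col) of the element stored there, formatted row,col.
29: G=7,T=1
[4] (7+0,1*2+0+8) = (7,10)

7,10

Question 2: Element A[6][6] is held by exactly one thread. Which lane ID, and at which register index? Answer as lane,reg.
27,0

r: 6->gid=6,r8=0  c: 6->c8=0,tid=3,i&1=0
L=6*4+3=27  i=0*4+0*2+0=0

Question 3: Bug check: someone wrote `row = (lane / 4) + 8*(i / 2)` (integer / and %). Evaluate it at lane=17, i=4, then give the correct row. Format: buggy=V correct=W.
buggy=20 correct=4

`(lane / 4) + 8*(i / 2)`[17,4]->20
17: gid=4,tid=1
[4] (4+0,1*2+0+8) = (4,10)
row: 20 vs 4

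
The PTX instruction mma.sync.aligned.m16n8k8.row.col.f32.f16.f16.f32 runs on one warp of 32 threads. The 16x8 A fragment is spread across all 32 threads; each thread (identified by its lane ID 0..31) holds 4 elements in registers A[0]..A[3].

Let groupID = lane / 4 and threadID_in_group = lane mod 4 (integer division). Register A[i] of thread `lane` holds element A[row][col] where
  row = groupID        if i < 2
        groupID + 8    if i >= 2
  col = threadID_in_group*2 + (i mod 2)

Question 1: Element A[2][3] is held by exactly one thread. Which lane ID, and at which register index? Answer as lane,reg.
r=2⇒gr=2,Rb=0  c=3⇒th=1,odd=1
L=2*4+1=9  i=0*2+1=1

9,1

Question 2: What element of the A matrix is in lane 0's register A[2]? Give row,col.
L=0⇒gr=0>>2=0, th=0&3=0
[2]⇒row 0+8=8  col 0·2+0=0

8,0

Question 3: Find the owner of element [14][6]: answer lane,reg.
r: 14->gid=6,r8=1  c: 6->tid=3,i&1=0
L=6*4+3=27  i=1*2+0=2

27,2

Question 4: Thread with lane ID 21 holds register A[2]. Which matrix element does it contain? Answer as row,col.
L=21=>grp=21>>2=5, tig=21&3=1
[2]=>row 5+8=13  col 1·2+0=2

13,2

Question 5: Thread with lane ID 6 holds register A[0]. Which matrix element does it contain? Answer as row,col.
1,4

lane 6→6/4=1, 6 mod 4=2
i=0  r:1+0→1  c:2·2+0→4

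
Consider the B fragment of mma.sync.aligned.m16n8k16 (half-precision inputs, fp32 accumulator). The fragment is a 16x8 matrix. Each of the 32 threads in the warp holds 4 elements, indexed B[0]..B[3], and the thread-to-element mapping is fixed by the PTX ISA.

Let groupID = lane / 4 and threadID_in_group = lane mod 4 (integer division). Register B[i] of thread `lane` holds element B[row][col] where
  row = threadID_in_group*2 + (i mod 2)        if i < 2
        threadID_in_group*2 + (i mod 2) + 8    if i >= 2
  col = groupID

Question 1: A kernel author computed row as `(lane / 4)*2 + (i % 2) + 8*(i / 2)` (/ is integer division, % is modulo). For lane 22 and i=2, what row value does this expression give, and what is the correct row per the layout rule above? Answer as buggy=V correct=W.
buggy=18 correct=12

`(lane / 4)*2 + (i % 2) + 8*(i / 2)`[22,2]->18
lane 22->22/4=5, 22 mod 4=2
i=2  r:2·2+0+8->12  c:5
row: 18 vs 12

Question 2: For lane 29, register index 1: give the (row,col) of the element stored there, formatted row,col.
lane 29: g=7 (29/4), t=1 (29%4)
i=1: r=1*2+1+0=3, c=g=7

3,7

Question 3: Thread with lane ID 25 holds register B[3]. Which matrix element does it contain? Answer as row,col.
11,6

lane 25: G=6 (25/4), T=1 (25%4)
i=3: r=1*2+1+8=11, c=G=6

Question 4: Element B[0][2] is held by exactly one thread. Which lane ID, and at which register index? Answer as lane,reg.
c:2=>grp=2  r:0=>rB=0,tig=0,lo=0
L=2*4+0=8  i=0*2+0=0

8,0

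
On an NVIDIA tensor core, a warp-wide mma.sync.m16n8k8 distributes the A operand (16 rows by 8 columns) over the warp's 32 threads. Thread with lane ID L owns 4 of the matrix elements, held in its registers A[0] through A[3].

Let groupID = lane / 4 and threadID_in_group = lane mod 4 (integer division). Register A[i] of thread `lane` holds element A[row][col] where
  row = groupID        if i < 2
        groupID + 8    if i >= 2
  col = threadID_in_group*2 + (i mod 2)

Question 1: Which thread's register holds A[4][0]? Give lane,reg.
r: 4->gid=4,r8=0  c: 0->tid=0,i&1=0
L=4*4+0=16  i=0*2+0=0

16,0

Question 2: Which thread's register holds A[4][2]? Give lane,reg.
r:4=>grp=4,rB=0  c:2=>tig=1,lo=0
L=4*4+1=17  i=0*2+0=0

17,0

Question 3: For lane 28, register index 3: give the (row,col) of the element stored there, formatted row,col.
lane 28: gr=7 (28/4), th=0 (28%4)
i=3: r=7+8=15, c=0*2+1=1

15,1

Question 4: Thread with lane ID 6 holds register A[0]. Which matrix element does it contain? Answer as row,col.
L=6→G=6>>2=1, T=6&3=2
[0]→row 1+0=1  col 2·2+0=4

1,4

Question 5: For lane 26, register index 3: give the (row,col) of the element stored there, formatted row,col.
14,5

L=26=>grp=26>>2=6, tig=26&3=2
[3]=>row 6+8=14  col 2·2+1=5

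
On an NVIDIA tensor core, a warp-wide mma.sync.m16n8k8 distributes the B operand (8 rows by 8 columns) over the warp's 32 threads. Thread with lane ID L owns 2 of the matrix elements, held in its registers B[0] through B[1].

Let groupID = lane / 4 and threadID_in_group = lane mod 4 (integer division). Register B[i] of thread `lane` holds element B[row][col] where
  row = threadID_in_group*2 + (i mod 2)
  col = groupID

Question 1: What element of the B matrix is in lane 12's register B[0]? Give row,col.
lane 12⇒12/4=3, 12 mod 4=0
i=0  r:2·0+0⇒0  c:3

0,3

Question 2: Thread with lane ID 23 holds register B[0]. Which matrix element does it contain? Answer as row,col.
6,5

lane 23->23/4=5, 23 mod 4=3
i=0  r:2·3+0->6  c:5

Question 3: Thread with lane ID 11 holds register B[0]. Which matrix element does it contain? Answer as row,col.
6,2

11: gid=2,tid=3
[0] (3*2+0,2) = (6,2)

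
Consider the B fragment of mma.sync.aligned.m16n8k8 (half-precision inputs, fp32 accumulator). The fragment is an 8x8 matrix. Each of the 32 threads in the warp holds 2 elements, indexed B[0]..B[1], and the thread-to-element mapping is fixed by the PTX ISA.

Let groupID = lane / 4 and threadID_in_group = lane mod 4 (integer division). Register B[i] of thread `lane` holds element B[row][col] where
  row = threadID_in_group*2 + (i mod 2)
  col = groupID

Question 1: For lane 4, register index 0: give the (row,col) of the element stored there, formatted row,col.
0,1

lane 4→4/4=1, 4 mod 4=0
i=0  r:2·0+0→0  c:1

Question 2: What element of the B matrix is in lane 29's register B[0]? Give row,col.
29: g=7,t=1
[0] (1*2+0,7) = (2,7)

2,7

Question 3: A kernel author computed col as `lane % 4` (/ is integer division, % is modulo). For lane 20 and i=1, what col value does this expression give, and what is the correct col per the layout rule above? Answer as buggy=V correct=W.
buggy=0 correct=5

`lane % 4`[20,1]=>0
L=20=>grp=20>>2=5, tig=20&3=0
[1]=>row 0·2+1=1  col grp=5
col: 0 vs 5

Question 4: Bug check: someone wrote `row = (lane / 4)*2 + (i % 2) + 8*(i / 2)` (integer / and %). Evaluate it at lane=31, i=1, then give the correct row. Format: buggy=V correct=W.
buggy=15 correct=7

`(lane / 4)*2 + (i % 2) + 8*(i / 2)`[31,1]->15
31: gid=7,tid=3
[1] (3*2+1,7) = (7,7)
row: 15 vs 7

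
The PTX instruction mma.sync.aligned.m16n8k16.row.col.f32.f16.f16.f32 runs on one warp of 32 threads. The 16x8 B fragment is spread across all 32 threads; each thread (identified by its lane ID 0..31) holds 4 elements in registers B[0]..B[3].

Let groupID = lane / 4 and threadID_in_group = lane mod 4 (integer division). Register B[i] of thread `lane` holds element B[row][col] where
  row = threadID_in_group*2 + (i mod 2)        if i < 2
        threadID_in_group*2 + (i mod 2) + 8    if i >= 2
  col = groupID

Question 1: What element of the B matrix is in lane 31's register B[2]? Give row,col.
lane 31: gid=7 (31/4), tid=3 (31%4)
i=2: r=3*2+0+8=14, c=gid=7

14,7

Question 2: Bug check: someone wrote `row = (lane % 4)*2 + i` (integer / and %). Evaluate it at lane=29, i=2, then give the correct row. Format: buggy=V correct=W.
`(lane % 4)*2 + i`[29,2]⇒4
L=29⇒gr=29>>2=7, th=29&3=1
[2]⇒row 1·2+0+8=10  col gr=7
row: 4 vs 10

buggy=4 correct=10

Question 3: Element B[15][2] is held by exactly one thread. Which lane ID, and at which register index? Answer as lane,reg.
11,3

c:2=>grp=2  r:15=>rB=1,tig=3,lo=1
L=2*4+3=11  i=1*2+1=3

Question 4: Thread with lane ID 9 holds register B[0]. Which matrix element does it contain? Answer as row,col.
2,2

9: gr=2,th=1
[0] (1*2+0+0,2) = (2,2)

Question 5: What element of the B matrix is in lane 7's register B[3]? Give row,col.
lane 7->7/4=1, 7 mod 4=3
i=3  r:2·3+1+8->15  c:1

15,1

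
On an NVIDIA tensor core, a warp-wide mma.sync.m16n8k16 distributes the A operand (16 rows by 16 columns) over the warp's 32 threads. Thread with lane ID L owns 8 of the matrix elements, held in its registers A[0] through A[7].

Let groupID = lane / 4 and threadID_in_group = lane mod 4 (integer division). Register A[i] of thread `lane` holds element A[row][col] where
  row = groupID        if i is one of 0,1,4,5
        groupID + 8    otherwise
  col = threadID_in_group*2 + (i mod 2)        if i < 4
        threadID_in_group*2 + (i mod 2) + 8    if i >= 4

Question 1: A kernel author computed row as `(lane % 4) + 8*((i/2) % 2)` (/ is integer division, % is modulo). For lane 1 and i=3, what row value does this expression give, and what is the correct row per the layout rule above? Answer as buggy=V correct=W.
`(lane % 4) + 8*((i/2) % 2)`[1,3]->9
L=1->g=1>>2=0, t=1&3=1
[3]->row 0+8=8  col 1·2+1+0=3
row: 9 vs 8

buggy=9 correct=8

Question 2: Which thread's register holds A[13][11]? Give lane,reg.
r=13⇒gr=5,Rb=1  c=11⇒Cb=1,th=1,odd=1
L=5*4+1=21  i=1*4+1*2+1=7

21,7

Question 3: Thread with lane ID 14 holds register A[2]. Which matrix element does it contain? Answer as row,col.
11,4

L=14->gid=14>>2=3, tid=14&3=2
[2]->row 3+8=11  col 2·2+0+0=4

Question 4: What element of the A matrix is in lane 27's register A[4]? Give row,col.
lane 27: g=6 (27/4), t=3 (27%4)
i=4: r=6+0=6, c=3*2+0+8=14

6,14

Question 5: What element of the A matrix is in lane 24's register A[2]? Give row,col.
lane 24->24/4=6, 24 mod 4=0
i=2  r:6+8->14  c:2·0+0+0->0

14,0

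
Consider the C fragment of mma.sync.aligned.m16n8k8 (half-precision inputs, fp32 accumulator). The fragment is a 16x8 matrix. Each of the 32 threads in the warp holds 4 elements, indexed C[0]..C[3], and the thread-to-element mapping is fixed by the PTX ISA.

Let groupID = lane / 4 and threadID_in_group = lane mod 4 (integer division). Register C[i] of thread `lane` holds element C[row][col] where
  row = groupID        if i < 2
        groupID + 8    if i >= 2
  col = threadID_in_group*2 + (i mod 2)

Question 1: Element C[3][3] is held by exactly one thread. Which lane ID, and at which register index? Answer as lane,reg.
13,1

r=3⇒gr=3,Rb=0  c=3⇒th=1,odd=1
L=3*4+1=13  i=0*2+1=1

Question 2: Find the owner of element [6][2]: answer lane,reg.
r: 6->gid=6,r8=0  c: 2->tid=1,i&1=0
L=6*4+1=25  i=0*2+0=0

25,0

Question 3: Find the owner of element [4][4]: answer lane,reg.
r=4->g=4,rb=0  c=4->t=2,b0=0
L=4*4+2=18  i=0*2+0=0

18,0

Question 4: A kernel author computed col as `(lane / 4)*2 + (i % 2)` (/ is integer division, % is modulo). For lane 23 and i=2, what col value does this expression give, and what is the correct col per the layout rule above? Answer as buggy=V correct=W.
`(lane / 4)*2 + (i % 2)`[23,2]→10
lane 23→23/4=5, 23 mod 4=3
i=2  r:5+8→13  c:2·3+0→6
col: 10 vs 6

buggy=10 correct=6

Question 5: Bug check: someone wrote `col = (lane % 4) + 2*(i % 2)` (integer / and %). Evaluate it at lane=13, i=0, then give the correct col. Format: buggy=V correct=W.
`(lane % 4) + 2*(i % 2)`[13,0]->1
13: gid=3,tid=1
[0] (3+0,1*2+0) = (3,2)
col: 1 vs 2

buggy=1 correct=2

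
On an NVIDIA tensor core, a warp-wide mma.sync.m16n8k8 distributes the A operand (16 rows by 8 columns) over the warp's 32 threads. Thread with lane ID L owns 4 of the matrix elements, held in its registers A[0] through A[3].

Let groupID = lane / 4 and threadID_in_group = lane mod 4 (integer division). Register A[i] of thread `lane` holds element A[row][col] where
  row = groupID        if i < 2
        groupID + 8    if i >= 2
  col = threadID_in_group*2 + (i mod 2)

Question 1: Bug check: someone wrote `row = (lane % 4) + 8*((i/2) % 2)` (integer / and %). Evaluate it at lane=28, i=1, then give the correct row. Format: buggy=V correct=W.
buggy=0 correct=7

`(lane % 4) + 8*((i/2) % 2)`[28,1]->0
L=28->g=28>>2=7, t=28&3=0
[1]->row 7+0=7  col 0·2+1=1
row: 0 vs 7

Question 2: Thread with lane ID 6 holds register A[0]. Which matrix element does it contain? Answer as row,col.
lane 6: gid=1 (6/4), tid=2 (6%4)
i=0: r=1+0=1, c=2*2+0=4

1,4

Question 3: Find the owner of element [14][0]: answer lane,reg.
r: 14->gid=6,r8=1  c: 0->tid=0,i&1=0
L=6*4+0=24  i=1*2+0=2

24,2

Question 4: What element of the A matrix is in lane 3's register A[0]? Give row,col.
0,6

3: grp=0,tig=3
[0] (0+0,3*2+0) = (0,6)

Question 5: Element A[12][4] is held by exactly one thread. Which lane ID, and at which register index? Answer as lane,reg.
r=12->g=4,rb=1  c=4->t=2,b0=0
L=4*4+2=18  i=1*2+0=2

18,2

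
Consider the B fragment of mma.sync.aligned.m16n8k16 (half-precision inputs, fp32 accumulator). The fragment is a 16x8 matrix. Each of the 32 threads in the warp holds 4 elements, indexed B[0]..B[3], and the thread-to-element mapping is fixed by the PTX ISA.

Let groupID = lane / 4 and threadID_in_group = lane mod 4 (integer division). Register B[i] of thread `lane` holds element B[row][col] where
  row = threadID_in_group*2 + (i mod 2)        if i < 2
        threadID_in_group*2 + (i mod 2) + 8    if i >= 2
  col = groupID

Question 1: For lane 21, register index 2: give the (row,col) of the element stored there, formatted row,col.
10,5

lane 21: g=5 (21/4), t=1 (21%4)
i=2: r=1*2+0+8=10, c=g=5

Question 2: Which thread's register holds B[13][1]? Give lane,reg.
6,3

c=1⇒gr=1  r=13⇒Rb=1,th=2,odd=1
L=1*4+2=6  i=1*2+1=3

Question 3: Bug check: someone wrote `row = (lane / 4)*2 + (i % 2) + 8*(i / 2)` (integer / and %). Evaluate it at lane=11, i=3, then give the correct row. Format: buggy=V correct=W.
`(lane / 4)*2 + (i % 2) + 8*(i / 2)`[11,3]=>13
lane 11=>11/4=2, 11 mod 4=3
i=3  r:2·3+1+8=>15  c:2
row: 13 vs 15

buggy=13 correct=15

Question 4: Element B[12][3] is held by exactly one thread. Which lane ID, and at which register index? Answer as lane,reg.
14,2

c=3->g=3  r=12->rb=1,t=2,b0=0
L=3*4+2=14  i=1*2+0=2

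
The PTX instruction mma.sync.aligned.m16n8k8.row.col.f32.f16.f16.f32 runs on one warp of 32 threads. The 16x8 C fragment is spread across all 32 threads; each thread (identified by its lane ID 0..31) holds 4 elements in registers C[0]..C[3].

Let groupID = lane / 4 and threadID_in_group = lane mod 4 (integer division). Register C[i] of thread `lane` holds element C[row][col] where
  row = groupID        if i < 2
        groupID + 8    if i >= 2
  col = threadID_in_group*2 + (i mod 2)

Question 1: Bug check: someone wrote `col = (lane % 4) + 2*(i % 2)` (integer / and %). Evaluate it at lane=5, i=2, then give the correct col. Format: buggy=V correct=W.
`(lane % 4) + 2*(i % 2)`[5,2]->1
lane 5->5/4=1, 5 mod 4=1
i=2  r:1+8->9  c:2·1+0->2
col: 1 vs 2

buggy=1 correct=2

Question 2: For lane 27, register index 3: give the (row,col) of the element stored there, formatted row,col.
14,7

lane 27→27/4=6, 27 mod 4=3
i=3  r:6+8→14  c:2·3+1→7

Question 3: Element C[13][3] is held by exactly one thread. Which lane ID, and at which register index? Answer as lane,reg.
21,3

r=13⇒gr=5,Rb=1  c=3⇒th=1,odd=1
L=5*4+1=21  i=1*2+1=3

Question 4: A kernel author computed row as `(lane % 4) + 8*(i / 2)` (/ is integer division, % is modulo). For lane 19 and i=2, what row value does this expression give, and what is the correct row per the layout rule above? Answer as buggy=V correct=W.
buggy=11 correct=12

`(lane % 4) + 8*(i / 2)`[19,2]->11
lane 19: g=4 (19/4), t=3 (19%4)
i=2: r=4+8=12, c=3*2+0=6
row: 11 vs 12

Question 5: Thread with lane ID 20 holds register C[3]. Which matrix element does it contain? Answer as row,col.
20: gr=5,th=0
[3] (5+8,0*2+1) = (13,1)

13,1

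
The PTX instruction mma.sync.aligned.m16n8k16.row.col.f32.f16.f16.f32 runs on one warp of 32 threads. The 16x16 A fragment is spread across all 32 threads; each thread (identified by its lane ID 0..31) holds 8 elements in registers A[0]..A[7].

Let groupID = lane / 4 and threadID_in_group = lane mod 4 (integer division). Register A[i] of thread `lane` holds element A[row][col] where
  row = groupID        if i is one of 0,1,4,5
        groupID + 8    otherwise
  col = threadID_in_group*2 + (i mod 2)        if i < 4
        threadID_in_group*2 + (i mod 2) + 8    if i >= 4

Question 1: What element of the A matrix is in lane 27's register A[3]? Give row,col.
14,7

27: g=6,t=3
[3] (6+8,3*2+1+0) = (14,7)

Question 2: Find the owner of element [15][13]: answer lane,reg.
30,7

r: 15->gid=7,r8=1  c: 13->c8=1,tid=2,i&1=1
L=7*4+2=30  i=1*4+1*2+1=7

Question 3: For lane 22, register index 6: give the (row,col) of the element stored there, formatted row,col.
22: grp=5,tig=2
[6] (5+8,2*2+0+8) = (13,12)

13,12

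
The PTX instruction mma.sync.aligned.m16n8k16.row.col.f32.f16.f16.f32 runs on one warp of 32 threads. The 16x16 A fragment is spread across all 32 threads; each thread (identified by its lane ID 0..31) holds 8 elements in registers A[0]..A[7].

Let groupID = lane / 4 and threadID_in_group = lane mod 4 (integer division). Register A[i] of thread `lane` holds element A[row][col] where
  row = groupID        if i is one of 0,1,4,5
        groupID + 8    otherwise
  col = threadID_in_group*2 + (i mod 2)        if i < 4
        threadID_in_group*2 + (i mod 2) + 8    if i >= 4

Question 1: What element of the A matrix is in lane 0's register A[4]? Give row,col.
0,8

lane 0: g=0 (0/4), t=0 (0%4)
i=4: r=0+0=0, c=0*2+0+8=8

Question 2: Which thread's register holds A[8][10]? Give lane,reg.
r=8→G=0,rhi=1  c=10→chi=1,T=1,p=0
L=0*4+1=1  i=1*4+1*2+0=6

1,6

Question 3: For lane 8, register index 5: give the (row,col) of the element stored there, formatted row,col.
2,9

L=8→G=8>>2=2, T=8&3=0
[5]→row 2+0=2  col 0·2+1+8=9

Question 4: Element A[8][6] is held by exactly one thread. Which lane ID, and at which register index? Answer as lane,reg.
3,2

r: 8->gid=0,r8=1  c: 6->c8=0,tid=3,i&1=0
L=0*4+3=3  i=0*4+1*2+0=2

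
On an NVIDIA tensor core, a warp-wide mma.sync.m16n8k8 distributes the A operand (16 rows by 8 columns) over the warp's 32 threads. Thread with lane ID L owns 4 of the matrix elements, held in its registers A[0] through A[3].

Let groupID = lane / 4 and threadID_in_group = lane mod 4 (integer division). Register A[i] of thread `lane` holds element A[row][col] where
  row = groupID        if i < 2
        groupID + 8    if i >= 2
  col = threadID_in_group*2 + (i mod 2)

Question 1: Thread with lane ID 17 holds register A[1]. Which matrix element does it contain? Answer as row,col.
L=17→G=17>>2=4, T=17&3=1
[1]→row 4+0=4  col 1·2+1=3

4,3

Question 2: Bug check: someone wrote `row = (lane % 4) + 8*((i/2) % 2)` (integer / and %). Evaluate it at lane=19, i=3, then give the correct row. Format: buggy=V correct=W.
`(lane % 4) + 8*((i/2) % 2)`[19,3]=>11
lane 19: grp=4 (19/4), tig=3 (19%4)
i=3: r=4+8=12, c=3*2+1=7
row: 11 vs 12

buggy=11 correct=12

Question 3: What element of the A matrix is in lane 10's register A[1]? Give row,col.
2,5

lane 10: gr=2 (10/4), th=2 (10%4)
i=1: r=2+0=2, c=2*2+1=5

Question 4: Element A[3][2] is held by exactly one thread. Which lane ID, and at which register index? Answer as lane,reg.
13,0

r: 3->gid=3,r8=0  c: 2->tid=1,i&1=0
L=3*4+1=13  i=0*2+0=0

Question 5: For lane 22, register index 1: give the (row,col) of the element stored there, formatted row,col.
5,5

L=22->gid=22>>2=5, tid=22&3=2
[1]->row 5+0=5  col 2·2+1=5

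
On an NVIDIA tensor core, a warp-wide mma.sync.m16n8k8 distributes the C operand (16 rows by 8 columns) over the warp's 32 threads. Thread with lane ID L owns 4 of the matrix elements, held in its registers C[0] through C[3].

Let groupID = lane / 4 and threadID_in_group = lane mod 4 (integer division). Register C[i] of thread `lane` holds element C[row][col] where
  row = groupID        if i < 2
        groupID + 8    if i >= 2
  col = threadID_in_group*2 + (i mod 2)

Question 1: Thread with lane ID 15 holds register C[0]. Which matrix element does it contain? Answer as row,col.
L=15→G=15>>2=3, T=15&3=3
[0]→row 3+0=3  col 3·2+0=6

3,6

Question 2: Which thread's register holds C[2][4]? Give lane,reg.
r=2⇒gr=2,Rb=0  c=4⇒th=2,odd=0
L=2*4+2=10  i=0*2+0=0

10,0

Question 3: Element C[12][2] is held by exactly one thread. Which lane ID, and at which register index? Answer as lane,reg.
17,2

r: 12->gid=4,r8=1  c: 2->tid=1,i&1=0
L=4*4+1=17  i=1*2+0=2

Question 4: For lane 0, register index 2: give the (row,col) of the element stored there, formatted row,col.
lane 0: grp=0 (0/4), tig=0 (0%4)
i=2: r=0+8=8, c=0*2+0=0

8,0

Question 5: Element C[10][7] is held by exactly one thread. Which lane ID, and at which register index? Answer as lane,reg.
11,3

r:10=>grp=2,rB=1  c:7=>tig=3,lo=1
L=2*4+3=11  i=1*2+1=3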